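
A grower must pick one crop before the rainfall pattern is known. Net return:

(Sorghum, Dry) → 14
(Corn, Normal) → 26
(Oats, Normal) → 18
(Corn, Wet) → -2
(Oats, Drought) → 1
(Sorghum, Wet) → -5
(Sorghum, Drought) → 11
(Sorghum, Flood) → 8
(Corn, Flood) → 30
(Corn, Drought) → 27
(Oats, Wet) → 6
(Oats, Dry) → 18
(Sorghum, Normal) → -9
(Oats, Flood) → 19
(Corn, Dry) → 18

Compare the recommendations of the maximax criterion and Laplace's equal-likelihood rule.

maximax → Corn; laplace → Corn (agree)

Row maxima: Sorghum=14, Corn=30, Oats=19
Best best-case = 30 → Corn.
Row averages: Sorghum=3.8, Corn=19.8, Oats=12.4
Highest average = 19.8 → Corn.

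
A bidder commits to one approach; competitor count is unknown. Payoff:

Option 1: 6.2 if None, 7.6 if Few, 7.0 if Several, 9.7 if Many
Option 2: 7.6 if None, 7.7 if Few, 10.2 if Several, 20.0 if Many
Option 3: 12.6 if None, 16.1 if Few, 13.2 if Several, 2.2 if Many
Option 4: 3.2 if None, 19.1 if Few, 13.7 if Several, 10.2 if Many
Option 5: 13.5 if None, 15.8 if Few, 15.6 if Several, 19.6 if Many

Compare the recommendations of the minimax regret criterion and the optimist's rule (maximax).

minimax regret → Option 5; maximax → Option 2 (disagree)

Column bests: None=13.5, Few=19.1, Several=15.6, Many=20.0.
Option 1 regrets: 7.3, 11.5, 8.6, 10.3 → max 11.5
Option 2 regrets: 5.9, 11.4, 5.4, 0.0 → max 11.4
Option 3 regrets: 0.9, 3.0, 2.4, 17.8 → max 17.8
Option 4 regrets: 10.3, 0.0, 1.9, 9.8 → max 10.3
Option 5 regrets: 0.0, 3.3, 0.0, 0.4 → max 3.3
Smallest max regret = 3.3 → Option 5.
Row maxima: Option 1=9.7, Option 2=20.0, Option 3=16.1, Option 4=19.1, Option 5=19.6
Best best-case = 20.0 → Option 2.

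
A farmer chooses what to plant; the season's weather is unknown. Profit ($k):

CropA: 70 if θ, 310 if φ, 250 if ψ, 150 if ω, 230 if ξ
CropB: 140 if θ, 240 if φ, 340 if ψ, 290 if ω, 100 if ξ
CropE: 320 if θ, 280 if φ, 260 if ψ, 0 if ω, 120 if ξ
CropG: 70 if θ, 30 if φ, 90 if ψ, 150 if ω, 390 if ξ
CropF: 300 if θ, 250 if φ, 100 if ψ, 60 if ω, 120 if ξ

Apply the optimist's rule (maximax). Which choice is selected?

Row maxima: CropA=310, CropB=340, CropE=320, CropG=390, CropF=300
Best best-case = 390 → CropG.

CropG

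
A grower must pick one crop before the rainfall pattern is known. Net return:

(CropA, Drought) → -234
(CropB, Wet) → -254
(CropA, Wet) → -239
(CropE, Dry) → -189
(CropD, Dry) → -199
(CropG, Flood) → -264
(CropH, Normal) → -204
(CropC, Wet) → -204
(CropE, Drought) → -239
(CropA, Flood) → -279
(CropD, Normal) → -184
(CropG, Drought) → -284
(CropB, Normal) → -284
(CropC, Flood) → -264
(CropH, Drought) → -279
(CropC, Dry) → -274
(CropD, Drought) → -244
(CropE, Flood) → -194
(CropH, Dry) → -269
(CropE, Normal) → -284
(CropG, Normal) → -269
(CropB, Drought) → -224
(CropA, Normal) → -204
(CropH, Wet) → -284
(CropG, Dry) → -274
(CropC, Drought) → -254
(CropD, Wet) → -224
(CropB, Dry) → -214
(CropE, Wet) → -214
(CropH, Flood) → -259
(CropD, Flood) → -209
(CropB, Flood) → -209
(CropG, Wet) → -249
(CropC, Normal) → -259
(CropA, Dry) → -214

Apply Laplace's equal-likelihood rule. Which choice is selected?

CropD

Row averages: CropB=-237, CropD=-212, CropE=-224, CropG=-268, CropC=-251, CropA=-234, CropH=-259
Highest average = -212 → CropD.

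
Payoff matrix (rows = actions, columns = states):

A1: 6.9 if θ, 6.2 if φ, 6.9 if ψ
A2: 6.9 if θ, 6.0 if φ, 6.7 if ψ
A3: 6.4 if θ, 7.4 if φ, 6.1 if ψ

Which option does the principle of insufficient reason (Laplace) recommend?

A1

Row averages: A1=20/3, A2=98/15, A3=199/30
Highest average = 20/3 → A1.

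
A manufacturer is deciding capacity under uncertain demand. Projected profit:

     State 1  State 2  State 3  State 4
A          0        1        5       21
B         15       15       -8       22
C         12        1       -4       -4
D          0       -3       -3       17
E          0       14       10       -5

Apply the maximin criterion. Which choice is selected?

Row minima: A=0, B=-8, C=-4, D=-3, E=-5
Best worst-case = 0 → A.

A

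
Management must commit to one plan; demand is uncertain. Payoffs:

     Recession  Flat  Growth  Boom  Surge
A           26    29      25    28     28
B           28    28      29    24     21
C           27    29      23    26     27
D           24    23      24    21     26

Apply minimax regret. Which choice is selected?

Column bests: Recession=28, Flat=29, Growth=29, Boom=28, Surge=28.
A regrets: 2, 0, 4, 0, 0 → max 4
B regrets: 0, 1, 0, 4, 7 → max 7
C regrets: 1, 0, 6, 2, 1 → max 6
D regrets: 4, 6, 5, 7, 2 → max 7
Smallest max regret = 4 → A.

A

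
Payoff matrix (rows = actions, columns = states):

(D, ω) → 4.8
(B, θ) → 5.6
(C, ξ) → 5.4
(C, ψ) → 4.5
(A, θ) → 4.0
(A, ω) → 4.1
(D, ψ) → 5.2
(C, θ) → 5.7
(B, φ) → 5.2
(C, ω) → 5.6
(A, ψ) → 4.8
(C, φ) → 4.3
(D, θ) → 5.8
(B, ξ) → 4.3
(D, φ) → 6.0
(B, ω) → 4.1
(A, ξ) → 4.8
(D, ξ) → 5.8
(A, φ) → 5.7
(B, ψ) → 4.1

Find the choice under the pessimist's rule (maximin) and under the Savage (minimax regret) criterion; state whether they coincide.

Row minima: A=4.0, B=4.1, C=4.3, D=4.8
Best worst-case = 4.8 → D.
Column bests: θ=5.8, φ=6.0, ψ=5.2, ω=5.6, ξ=5.8.
A regrets: 1.8, 0.3, 0.4, 1.5, 1.0 → max 1.8
B regrets: 0.2, 0.8, 1.1, 1.5, 1.5 → max 1.5
C regrets: 0.1, 1.7, 0.7, 0.0, 0.4 → max 1.7
D regrets: 0.0, 0.0, 0.0, 0.8, 0.0 → max 0.8
Smallest max regret = 0.8 → D.

maximin → D; minimax regret → D (agree)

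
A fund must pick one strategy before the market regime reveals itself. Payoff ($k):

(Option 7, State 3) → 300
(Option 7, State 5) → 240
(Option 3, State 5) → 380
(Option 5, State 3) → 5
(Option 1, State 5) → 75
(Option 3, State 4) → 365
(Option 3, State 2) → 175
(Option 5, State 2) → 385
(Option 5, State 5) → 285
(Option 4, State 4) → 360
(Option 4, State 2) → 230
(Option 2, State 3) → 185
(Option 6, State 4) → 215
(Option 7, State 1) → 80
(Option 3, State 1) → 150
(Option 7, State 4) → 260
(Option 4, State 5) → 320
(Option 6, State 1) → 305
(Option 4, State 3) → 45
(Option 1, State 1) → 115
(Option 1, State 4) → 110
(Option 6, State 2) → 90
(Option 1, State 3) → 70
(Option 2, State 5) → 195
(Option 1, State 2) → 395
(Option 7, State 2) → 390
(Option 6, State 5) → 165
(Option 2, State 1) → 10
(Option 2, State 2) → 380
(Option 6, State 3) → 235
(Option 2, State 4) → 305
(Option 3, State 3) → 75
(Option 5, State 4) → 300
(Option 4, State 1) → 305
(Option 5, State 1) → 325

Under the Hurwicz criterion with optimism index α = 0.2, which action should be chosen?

Option 1: 0.2·395 + 0.8·70 = 135
Option 2: 0.2·380 + 0.8·10 = 84
Option 3: 0.2·380 + 0.8·75 = 136
Option 4: 0.2·360 + 0.8·45 = 108
Option 5: 0.2·385 + 0.8·5 = 81
Option 6: 0.2·305 + 0.8·90 = 133
Option 7: 0.2·390 + 0.8·80 = 142
Highest Hurwicz score = 142 → Option 7.

Option 7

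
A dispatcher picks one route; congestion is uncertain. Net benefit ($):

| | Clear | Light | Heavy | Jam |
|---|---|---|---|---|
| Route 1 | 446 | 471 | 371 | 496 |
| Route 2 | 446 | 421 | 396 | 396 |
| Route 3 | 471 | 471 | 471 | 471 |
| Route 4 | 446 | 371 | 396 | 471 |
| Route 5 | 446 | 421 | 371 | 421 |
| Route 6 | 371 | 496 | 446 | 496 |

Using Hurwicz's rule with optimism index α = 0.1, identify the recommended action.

Route 3

Route 1: 0.1·496 + 0.9·371 = 383.5
Route 2: 0.1·446 + 0.9·396 = 401
Route 3: 0.1·471 + 0.9·471 = 471
Route 4: 0.1·471 + 0.9·371 = 381
Route 5: 0.1·446 + 0.9·371 = 378.5
Route 6: 0.1·496 + 0.9·371 = 383.5
Highest Hurwicz score = 471 → Route 3.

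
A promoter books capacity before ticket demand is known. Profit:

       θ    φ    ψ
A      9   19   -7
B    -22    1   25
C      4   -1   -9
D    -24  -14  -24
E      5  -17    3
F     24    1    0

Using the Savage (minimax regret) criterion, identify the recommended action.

Column bests: θ=24, φ=19, ψ=25.
A regrets: 15, 0, 32 → max 32
B regrets: 46, 18, 0 → max 46
C regrets: 20, 20, 34 → max 34
D regrets: 48, 33, 49 → max 49
E regrets: 19, 36, 22 → max 36
F regrets: 0, 18, 25 → max 25
Smallest max regret = 25 → F.

F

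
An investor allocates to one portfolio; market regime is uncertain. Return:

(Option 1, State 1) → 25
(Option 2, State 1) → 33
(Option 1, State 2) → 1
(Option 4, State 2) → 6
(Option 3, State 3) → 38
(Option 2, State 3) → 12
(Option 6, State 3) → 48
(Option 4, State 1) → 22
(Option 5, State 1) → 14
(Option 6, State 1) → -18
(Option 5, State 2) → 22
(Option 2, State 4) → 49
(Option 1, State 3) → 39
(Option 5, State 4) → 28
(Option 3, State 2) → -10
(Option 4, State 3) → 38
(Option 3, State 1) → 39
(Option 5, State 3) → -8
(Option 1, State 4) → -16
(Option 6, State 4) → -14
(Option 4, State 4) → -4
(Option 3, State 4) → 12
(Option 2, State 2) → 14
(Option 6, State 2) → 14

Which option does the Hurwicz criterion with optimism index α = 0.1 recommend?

Option 1: 0.1·39 + 0.9·(-16) = -10.5
Option 2: 0.1·49 + 0.9·12 = 15.7
Option 3: 0.1·39 + 0.9·(-10) = -5.1
Option 4: 0.1·38 + 0.9·(-4) = 0.2
Option 5: 0.1·28 + 0.9·(-8) = -4.4
Option 6: 0.1·48 + 0.9·(-18) = -11.4
Highest Hurwicz score = 15.7 → Option 2.

Option 2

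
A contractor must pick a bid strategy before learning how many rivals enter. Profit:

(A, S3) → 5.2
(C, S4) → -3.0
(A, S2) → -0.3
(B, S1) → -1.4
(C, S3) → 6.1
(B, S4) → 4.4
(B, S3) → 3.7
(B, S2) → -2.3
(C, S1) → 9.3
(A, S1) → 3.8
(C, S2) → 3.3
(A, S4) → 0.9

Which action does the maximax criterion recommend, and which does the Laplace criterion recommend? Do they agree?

Row maxima: A=5.2, B=4.4, C=9.3
Best best-case = 9.3 → C.
Row averages: A=2.4, B=1.1, C=3.925
Highest average = 3.925 → C.

maximax → C; laplace → C (agree)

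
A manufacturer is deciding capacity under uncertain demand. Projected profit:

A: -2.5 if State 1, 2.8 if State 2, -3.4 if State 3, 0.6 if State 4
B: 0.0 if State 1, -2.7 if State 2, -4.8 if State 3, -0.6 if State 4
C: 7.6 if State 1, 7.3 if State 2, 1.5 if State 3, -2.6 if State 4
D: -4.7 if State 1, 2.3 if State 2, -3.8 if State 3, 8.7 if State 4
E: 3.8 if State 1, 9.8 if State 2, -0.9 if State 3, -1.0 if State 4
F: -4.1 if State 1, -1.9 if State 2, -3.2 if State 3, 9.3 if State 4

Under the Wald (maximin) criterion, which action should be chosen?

E

Row minima: A=-3.4, B=-4.8, C=-2.6, D=-4.7, E=-1.0, F=-4.1
Best worst-case = -1.0 → E.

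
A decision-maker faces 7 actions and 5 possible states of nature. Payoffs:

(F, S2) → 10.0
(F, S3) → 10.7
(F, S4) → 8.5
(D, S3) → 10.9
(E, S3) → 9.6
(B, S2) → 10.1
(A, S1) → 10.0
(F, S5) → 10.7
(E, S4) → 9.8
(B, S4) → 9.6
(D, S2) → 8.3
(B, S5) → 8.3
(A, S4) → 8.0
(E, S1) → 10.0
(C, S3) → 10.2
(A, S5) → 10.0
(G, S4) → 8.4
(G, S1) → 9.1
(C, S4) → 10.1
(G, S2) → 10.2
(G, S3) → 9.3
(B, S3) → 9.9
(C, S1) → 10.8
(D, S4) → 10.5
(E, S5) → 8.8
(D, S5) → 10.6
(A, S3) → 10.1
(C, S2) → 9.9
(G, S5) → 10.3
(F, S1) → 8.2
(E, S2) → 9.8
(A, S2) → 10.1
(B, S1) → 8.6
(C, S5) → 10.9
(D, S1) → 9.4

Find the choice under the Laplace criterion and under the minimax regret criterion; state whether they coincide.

Row averages: A=9.64, B=9.3, C=10.38, D=9.94, E=9.6, F=9.62, G=9.46
Highest average = 10.38 → C.
Column bests: S1=10.8, S2=10.2, S3=10.9, S4=10.5, S5=10.9.
A regrets: 0.8, 0.1, 0.8, 2.5, 0.9 → max 2.5
B regrets: 2.2, 0.1, 1.0, 0.9, 2.6 → max 2.6
C regrets: 0.0, 0.3, 0.7, 0.4, 0.0 → max 0.7
D regrets: 1.4, 1.9, 0.0, 0.0, 0.3 → max 1.9
E regrets: 0.8, 0.4, 1.3, 0.7, 2.1 → max 2.1
F regrets: 2.6, 0.2, 0.2, 2.0, 0.2 → max 2.6
G regrets: 1.7, 0.0, 1.6, 2.1, 0.6 → max 2.1
Smallest max regret = 0.7 → C.

laplace → C; minimax regret → C (agree)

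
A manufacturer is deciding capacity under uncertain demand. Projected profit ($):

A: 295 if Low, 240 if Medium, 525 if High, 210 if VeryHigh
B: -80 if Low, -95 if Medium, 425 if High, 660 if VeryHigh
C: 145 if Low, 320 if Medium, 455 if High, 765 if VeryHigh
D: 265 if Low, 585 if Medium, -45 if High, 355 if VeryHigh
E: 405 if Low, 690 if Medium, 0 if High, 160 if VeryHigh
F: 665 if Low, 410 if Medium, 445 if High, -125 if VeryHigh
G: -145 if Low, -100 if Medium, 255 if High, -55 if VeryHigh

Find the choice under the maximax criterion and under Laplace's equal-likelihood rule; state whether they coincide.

maximax → C; laplace → C (agree)

Row maxima: A=525, B=660, C=765, D=585, E=690, F=665, G=255
Best best-case = 765 → C.
Row averages: A=317.5, B=227.5, C=421.25, D=290, E=313.75, F=348.75, G=-11.25
Highest average = 421.25 → C.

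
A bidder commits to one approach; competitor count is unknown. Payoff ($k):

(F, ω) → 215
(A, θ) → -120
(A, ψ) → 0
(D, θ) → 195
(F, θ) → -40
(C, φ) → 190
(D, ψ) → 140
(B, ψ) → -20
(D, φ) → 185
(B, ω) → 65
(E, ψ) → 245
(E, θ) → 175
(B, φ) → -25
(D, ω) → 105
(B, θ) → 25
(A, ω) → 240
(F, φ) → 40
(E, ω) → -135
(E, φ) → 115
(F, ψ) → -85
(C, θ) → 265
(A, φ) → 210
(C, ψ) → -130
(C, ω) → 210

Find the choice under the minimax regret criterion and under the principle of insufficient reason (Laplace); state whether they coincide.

minimax regret → D; laplace → D (agree)

Column bests: θ=265, φ=210, ψ=245, ω=240.
A regrets: 385, 0, 245, 0 → max 385
B regrets: 240, 235, 265, 175 → max 265
C regrets: 0, 20, 375, 30 → max 375
D regrets: 70, 25, 105, 135 → max 135
E regrets: 90, 95, 0, 375 → max 375
F regrets: 305, 170, 330, 25 → max 330
Smallest max regret = 135 → D.
Row averages: A=82.5, B=11.25, C=133.75, D=156.25, E=100, F=32.5
Highest average = 156.25 → D.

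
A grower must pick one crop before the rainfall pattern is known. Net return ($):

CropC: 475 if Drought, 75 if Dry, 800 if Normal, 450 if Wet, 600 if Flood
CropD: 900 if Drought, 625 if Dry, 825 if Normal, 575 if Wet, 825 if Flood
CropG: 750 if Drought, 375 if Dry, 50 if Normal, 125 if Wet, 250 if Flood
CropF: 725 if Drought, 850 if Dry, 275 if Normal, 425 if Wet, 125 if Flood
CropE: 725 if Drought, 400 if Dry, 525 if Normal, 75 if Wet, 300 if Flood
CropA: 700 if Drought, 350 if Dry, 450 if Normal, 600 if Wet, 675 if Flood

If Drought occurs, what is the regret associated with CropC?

Best payoff under Drought is 900.
Regret = 900 − 475 = 425.

425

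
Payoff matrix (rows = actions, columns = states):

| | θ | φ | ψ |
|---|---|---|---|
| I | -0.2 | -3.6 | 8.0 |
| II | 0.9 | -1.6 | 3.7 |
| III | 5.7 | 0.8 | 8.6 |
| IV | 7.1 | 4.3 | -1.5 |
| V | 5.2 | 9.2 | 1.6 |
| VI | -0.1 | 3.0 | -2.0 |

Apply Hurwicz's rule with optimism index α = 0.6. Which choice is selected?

I: 0.6·8.0 + 0.4·(-3.6) = 3.36
II: 0.6·3.7 + 0.4·(-1.6) = 1.58
III: 0.6·8.6 + 0.4·0.8 = 5.48
IV: 0.6·7.1 + 0.4·(-1.5) = 3.66
V: 0.6·9.2 + 0.4·1.6 = 6.16
VI: 0.6·3.0 + 0.4·(-2.0) = 1
Highest Hurwicz score = 6.16 → V.

V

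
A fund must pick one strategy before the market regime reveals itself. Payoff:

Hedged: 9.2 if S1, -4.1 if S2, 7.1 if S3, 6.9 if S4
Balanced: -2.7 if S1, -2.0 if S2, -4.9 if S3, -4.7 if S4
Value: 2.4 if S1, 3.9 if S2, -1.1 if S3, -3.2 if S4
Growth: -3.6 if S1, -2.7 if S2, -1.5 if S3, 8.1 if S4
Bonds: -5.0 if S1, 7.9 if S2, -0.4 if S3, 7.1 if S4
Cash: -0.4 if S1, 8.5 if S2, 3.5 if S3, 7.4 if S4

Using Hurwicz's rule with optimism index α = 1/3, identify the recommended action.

Hedged: 1/3·9.2 + 2/3·(-4.1) = 1/3
Balanced: 1/3·(-2.0) + 2/3·(-4.9) = -59/15
Value: 1/3·3.9 + 2/3·(-3.2) = -5/6
Growth: 1/3·8.1 + 2/3·(-3.6) = 0.3
Bonds: 1/3·7.9 + 2/3·(-5.0) = -0.7
Cash: 1/3·8.5 + 2/3·(-0.4) = 77/30
Highest Hurwicz score = 77/30 → Cash.

Cash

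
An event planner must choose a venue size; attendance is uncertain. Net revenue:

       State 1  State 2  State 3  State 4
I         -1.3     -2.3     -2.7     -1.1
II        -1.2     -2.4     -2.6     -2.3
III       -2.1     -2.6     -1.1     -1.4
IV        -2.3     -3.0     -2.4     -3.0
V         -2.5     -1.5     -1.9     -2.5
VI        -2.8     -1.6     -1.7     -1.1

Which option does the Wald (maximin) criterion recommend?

Row minima: I=-2.7, II=-2.6, III=-2.6, IV=-3.0, V=-2.5, VI=-2.8
Best worst-case = -2.5 → V.

V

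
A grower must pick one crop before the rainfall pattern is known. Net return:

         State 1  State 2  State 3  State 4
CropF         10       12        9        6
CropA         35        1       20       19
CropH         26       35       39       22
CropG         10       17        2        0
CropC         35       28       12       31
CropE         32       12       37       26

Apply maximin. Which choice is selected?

CropH

Row minima: CropF=6, CropA=1, CropH=22, CropG=0, CropC=12, CropE=12
Best worst-case = 22 → CropH.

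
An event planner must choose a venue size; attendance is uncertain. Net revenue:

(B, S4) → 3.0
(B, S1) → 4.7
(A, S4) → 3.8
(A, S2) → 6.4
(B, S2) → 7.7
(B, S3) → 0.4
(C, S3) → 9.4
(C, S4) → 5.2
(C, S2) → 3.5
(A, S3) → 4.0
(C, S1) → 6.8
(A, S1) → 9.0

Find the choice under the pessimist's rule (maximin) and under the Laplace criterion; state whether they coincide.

maximin → A; laplace → C (disagree)

Row minima: A=3.8, B=0.4, C=3.5
Best worst-case = 3.8 → A.
Row averages: A=5.8, B=3.95, C=6.225
Highest average = 6.225 → C.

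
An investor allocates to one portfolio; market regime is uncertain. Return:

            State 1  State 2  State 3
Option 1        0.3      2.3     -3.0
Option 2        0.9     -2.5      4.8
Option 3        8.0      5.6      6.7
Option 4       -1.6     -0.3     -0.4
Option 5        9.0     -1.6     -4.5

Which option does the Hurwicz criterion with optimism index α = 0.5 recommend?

Option 1: 0.5·2.3 + 0.5·(-3.0) = -0.35
Option 2: 0.5·4.8 + 0.5·(-2.5) = 1.15
Option 3: 0.5·8.0 + 0.5·5.6 = 6.8
Option 4: 0.5·(-0.3) + 0.5·(-1.6) = -0.95
Option 5: 0.5·9.0 + 0.5·(-4.5) = 2.25
Highest Hurwicz score = 6.8 → Option 3.

Option 3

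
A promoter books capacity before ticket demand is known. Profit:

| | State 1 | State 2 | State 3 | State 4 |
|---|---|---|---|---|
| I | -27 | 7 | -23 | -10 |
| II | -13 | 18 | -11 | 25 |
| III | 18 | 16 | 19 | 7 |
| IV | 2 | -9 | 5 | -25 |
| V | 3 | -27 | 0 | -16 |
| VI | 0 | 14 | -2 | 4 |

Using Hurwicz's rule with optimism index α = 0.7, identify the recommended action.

III

I: 0.7·7 + 0.3·(-27) = -3.2
II: 0.7·25 + 0.3·(-13) = 13.6
III: 0.7·19 + 0.3·7 = 15.4
IV: 0.7·5 + 0.3·(-25) = -4
V: 0.7·3 + 0.3·(-27) = -6
VI: 0.7·14 + 0.3·(-2) = 9.2
Highest Hurwicz score = 15.4 → III.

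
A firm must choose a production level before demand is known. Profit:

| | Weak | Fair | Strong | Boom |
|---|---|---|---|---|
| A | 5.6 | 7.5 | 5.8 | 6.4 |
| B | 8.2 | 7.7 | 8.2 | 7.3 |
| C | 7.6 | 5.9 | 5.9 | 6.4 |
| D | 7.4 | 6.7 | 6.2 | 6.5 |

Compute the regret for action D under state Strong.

Best payoff under Strong is 8.2.
Regret = 8.2 − 6.2 = 2.0.

2.0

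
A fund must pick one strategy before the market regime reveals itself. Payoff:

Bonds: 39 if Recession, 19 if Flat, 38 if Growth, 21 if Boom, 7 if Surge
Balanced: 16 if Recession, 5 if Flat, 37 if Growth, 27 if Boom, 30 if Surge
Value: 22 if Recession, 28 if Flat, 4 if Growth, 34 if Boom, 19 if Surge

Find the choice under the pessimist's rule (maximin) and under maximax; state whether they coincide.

Row minima: Bonds=7, Balanced=5, Value=4
Best worst-case = 7 → Bonds.
Row maxima: Bonds=39, Balanced=37, Value=34
Best best-case = 39 → Bonds.

maximin → Bonds; maximax → Bonds (agree)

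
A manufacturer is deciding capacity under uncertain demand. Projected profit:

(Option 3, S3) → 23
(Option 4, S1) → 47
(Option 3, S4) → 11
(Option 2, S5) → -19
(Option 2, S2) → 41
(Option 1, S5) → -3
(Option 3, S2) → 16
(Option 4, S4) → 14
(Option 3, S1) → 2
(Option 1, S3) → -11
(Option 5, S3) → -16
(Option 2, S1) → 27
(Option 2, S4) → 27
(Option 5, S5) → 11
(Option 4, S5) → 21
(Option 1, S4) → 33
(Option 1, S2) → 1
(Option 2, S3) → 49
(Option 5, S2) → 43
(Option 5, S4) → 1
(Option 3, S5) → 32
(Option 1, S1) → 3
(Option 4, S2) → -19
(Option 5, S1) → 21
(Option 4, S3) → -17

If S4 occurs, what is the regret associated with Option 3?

Best payoff under S4 is 33.
Regret = 33 − 11 = 22.

22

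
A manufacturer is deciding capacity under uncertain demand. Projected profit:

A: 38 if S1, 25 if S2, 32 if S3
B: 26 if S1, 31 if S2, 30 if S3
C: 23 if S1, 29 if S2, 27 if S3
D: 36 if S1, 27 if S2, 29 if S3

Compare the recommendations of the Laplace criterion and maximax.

Row averages: A=95/3, B=29, C=79/3, D=92/3
Highest average = 95/3 → A.
Row maxima: A=38, B=31, C=29, D=36
Best best-case = 38 → A.

laplace → A; maximax → A (agree)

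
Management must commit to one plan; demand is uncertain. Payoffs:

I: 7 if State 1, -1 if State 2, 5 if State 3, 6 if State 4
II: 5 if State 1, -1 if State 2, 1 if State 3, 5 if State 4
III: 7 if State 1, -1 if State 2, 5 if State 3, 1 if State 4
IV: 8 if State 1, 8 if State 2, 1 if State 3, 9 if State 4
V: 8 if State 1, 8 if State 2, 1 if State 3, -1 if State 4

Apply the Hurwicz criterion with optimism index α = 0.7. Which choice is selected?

IV

I: 0.7·7 + 0.3·(-1) = 4.6
II: 0.7·5 + 0.3·(-1) = 3.2
III: 0.7·7 + 0.3·(-1) = 4.6
IV: 0.7·9 + 0.3·1 = 6.6
V: 0.7·8 + 0.3·(-1) = 5.3
Highest Hurwicz score = 6.6 → IV.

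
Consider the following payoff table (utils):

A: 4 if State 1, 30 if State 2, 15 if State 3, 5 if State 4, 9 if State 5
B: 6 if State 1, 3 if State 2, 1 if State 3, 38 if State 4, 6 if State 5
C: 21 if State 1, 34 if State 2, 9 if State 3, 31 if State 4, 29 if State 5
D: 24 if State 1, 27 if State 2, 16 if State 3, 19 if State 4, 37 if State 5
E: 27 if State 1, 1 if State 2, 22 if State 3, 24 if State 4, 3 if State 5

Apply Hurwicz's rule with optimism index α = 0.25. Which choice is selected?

D

A: 0.25·30 + 0.75·4 = 10.5
B: 0.25·38 + 0.75·1 = 10.25
C: 0.25·34 + 0.75·9 = 15.25
D: 0.25·37 + 0.75·16 = 21.25
E: 0.25·27 + 0.75·1 = 7.5
Highest Hurwicz score = 21.25 → D.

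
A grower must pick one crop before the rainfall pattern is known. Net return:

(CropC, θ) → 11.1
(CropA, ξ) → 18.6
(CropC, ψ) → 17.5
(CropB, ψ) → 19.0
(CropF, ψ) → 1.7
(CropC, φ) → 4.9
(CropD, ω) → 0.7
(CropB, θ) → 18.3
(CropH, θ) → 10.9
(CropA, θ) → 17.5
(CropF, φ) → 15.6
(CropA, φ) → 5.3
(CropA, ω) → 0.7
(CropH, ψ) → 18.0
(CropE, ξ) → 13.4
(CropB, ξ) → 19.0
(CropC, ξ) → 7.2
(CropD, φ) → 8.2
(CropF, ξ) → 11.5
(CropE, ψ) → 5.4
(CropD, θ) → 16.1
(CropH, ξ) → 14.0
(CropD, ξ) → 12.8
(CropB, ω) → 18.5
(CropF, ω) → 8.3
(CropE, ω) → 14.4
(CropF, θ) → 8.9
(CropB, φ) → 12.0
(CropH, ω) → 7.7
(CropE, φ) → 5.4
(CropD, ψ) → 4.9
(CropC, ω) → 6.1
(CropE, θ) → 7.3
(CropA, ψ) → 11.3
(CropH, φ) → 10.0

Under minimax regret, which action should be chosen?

Column bests: θ=18.3, φ=15.6, ψ=19.0, ω=18.5, ξ=19.0.
CropE regrets: 11.0, 10.2, 13.6, 4.1, 5.6 → max 13.6
CropC regrets: 7.2, 10.7, 1.5, 12.4, 11.8 → max 12.4
CropD regrets: 2.2, 7.4, 14.1, 17.8, 6.2 → max 17.8
CropB regrets: 0.0, 3.6, 0.0, 0.0, 0.0 → max 3.6
CropH regrets: 7.4, 5.6, 1.0, 10.8, 5.0 → max 10.8
CropA regrets: 0.8, 10.3, 7.7, 17.8, 0.4 → max 17.8
CropF regrets: 9.4, 0.0, 17.3, 10.2, 7.5 → max 17.3
Smallest max regret = 3.6 → CropB.

CropB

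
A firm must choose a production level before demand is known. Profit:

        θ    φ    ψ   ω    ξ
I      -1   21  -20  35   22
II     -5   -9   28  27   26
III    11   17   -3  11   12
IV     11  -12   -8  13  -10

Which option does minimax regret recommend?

Column bests: θ=11, φ=21, ψ=28, ω=35, ξ=26.
I regrets: 12, 0, 48, 0, 4 → max 48
II regrets: 16, 30, 0, 8, 0 → max 30
III regrets: 0, 4, 31, 24, 14 → max 31
IV regrets: 0, 33, 36, 22, 36 → max 36
Smallest max regret = 30 → II.

II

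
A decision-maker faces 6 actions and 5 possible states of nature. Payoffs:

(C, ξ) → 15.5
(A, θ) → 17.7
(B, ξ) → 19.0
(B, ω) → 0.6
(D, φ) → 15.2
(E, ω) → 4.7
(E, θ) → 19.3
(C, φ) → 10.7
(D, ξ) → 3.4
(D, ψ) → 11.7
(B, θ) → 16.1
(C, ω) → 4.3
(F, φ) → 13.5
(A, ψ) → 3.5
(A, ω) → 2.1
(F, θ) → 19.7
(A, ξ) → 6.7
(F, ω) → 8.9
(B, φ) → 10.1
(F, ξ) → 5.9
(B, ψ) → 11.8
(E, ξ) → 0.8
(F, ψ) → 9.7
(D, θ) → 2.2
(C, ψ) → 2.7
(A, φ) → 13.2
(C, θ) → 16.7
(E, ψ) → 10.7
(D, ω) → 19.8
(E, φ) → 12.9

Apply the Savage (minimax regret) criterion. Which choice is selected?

Column bests: θ=19.7, φ=15.2, ψ=11.8, ω=19.8, ξ=19.0.
A regrets: 2.0, 2.0, 8.3, 17.7, 12.3 → max 17.7
B regrets: 3.6, 5.1, 0.0, 19.2, 0.0 → max 19.2
C regrets: 3.0, 4.5, 9.1, 15.5, 3.5 → max 15.5
D regrets: 17.5, 0.0, 0.1, 0.0, 15.6 → max 17.5
E regrets: 0.4, 2.3, 1.1, 15.1, 18.2 → max 18.2
F regrets: 0.0, 1.7, 2.1, 10.9, 13.1 → max 13.1
Smallest max regret = 13.1 → F.

F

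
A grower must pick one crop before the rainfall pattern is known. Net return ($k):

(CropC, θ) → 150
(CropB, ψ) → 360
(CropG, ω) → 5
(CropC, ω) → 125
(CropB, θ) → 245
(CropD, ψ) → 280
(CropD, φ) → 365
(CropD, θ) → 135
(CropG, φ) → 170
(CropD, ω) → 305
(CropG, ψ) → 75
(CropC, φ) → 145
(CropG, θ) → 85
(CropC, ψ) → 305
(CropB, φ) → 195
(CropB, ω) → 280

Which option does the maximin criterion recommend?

CropB

Row minima: CropC=125, CropG=5, CropB=195, CropD=135
Best worst-case = 195 → CropB.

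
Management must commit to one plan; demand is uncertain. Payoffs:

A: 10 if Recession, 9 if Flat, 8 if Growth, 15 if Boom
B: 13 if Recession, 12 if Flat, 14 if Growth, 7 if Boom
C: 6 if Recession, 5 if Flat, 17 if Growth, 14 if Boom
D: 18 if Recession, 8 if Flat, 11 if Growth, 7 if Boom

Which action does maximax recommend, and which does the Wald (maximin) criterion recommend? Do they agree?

maximax → D; maximin → A (disagree)

Row maxima: A=15, B=14, C=17, D=18
Best best-case = 18 → D.
Row minima: A=8, B=7, C=5, D=7
Best worst-case = 8 → A.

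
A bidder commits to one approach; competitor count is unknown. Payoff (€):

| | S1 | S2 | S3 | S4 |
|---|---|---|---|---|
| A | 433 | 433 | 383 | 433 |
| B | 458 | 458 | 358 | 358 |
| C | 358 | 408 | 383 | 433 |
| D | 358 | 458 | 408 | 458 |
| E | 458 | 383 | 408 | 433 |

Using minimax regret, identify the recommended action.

A

Column bests: S1=458, S2=458, S3=408, S4=458.
A regrets: 25, 25, 25, 25 → max 25
B regrets: 0, 0, 50, 100 → max 100
C regrets: 100, 50, 25, 25 → max 100
D regrets: 100, 0, 0, 0 → max 100
E regrets: 0, 75, 0, 25 → max 75
Smallest max regret = 25 → A.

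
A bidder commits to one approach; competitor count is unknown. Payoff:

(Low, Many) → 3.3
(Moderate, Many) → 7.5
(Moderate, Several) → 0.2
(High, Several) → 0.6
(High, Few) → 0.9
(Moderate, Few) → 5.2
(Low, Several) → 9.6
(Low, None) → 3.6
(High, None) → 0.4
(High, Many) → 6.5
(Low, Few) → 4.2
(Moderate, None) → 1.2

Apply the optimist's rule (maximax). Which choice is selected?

Low

Row maxima: Low=9.6, Moderate=7.5, High=6.5
Best best-case = 9.6 → Low.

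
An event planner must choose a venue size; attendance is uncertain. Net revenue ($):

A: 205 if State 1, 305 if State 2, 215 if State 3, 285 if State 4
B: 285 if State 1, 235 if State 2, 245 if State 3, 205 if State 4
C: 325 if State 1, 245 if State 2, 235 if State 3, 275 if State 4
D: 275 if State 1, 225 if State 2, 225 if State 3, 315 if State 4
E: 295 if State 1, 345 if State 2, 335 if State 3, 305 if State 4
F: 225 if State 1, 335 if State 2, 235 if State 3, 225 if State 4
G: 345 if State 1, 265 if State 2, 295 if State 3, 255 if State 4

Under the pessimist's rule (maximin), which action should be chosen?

E

Row minima: A=205, B=205, C=235, D=225, E=295, F=225, G=255
Best worst-case = 295 → E.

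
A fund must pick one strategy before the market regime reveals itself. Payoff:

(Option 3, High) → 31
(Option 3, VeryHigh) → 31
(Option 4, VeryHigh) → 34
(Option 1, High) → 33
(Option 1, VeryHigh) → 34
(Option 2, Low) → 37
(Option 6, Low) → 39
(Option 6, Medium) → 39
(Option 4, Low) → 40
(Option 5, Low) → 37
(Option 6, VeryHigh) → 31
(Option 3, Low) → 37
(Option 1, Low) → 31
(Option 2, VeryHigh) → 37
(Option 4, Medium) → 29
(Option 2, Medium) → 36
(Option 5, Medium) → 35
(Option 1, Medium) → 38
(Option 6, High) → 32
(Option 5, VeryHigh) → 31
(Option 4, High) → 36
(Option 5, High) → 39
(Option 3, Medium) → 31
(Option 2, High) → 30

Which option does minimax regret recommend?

Option 5

Column bests: Low=40, Medium=39, High=39, VeryHigh=37.
Option 1 regrets: 9, 1, 6, 3 → max 9
Option 2 regrets: 3, 3, 9, 0 → max 9
Option 3 regrets: 3, 8, 8, 6 → max 8
Option 4 regrets: 0, 10, 3, 3 → max 10
Option 5 regrets: 3, 4, 0, 6 → max 6
Option 6 regrets: 1, 0, 7, 6 → max 7
Smallest max regret = 6 → Option 5.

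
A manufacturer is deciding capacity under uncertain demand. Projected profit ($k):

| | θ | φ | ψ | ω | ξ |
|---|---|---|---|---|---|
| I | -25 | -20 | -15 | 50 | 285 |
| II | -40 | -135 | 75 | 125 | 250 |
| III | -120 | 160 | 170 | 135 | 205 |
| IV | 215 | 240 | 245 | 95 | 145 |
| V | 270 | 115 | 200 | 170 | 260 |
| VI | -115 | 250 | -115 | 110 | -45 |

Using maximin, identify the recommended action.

V

Row minima: I=-25, II=-135, III=-120, IV=95, V=115, VI=-115
Best worst-case = 115 → V.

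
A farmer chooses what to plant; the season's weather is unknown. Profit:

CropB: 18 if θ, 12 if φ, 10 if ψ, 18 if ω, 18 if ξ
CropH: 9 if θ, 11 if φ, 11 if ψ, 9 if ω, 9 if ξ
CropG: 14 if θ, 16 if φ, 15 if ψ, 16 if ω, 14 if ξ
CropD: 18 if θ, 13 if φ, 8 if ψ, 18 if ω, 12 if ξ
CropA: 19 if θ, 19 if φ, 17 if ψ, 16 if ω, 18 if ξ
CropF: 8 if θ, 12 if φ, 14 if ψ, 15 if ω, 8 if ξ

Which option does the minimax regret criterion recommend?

CropA

Column bests: θ=19, φ=19, ψ=17, ω=18, ξ=18.
CropB regrets: 1, 7, 7, 0, 0 → max 7
CropH regrets: 10, 8, 6, 9, 9 → max 10
CropG regrets: 5, 3, 2, 2, 4 → max 5
CropD regrets: 1, 6, 9, 0, 6 → max 9
CropA regrets: 0, 0, 0, 2, 0 → max 2
CropF regrets: 11, 7, 3, 3, 10 → max 11
Smallest max regret = 2 → CropA.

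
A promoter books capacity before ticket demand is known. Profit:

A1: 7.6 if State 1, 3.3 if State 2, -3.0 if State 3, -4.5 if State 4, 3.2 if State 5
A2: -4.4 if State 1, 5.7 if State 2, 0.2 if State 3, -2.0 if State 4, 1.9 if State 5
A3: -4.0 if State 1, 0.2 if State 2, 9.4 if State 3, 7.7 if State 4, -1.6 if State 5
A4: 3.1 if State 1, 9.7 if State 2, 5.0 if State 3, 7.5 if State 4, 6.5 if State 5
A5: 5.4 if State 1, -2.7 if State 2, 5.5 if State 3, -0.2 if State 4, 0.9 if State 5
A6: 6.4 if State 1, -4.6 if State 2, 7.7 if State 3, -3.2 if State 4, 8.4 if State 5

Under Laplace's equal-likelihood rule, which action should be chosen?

A4

Row averages: A1=1.32, A2=0.28, A3=2.34, A4=6.36, A5=1.78, A6=2.94
Highest average = 6.36 → A4.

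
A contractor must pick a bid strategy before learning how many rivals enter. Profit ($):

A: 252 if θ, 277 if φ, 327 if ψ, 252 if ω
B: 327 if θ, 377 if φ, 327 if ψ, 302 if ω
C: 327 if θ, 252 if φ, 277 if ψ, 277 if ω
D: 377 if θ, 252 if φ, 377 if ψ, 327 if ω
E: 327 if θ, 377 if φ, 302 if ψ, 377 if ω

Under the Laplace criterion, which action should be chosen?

Row averages: A=277, B=333.25, C=283.25, D=333.25, E=345.75
Highest average = 345.75 → E.

E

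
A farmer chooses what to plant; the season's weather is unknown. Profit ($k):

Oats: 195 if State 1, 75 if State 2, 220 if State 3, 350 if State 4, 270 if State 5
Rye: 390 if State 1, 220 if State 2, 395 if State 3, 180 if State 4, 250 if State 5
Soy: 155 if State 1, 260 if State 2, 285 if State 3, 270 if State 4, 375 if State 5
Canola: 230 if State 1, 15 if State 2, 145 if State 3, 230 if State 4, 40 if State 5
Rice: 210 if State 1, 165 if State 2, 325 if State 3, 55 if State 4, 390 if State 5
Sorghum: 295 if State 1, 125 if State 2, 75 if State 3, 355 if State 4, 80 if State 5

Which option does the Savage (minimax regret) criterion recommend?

Column bests: State 1=390, State 2=260, State 3=395, State 4=355, State 5=390.
Oats regrets: 195, 185, 175, 5, 120 → max 195
Rye regrets: 0, 40, 0, 175, 140 → max 175
Soy regrets: 235, 0, 110, 85, 15 → max 235
Canola regrets: 160, 245, 250, 125, 350 → max 350
Rice regrets: 180, 95, 70, 300, 0 → max 300
Sorghum regrets: 95, 135, 320, 0, 310 → max 320
Smallest max regret = 175 → Rye.

Rye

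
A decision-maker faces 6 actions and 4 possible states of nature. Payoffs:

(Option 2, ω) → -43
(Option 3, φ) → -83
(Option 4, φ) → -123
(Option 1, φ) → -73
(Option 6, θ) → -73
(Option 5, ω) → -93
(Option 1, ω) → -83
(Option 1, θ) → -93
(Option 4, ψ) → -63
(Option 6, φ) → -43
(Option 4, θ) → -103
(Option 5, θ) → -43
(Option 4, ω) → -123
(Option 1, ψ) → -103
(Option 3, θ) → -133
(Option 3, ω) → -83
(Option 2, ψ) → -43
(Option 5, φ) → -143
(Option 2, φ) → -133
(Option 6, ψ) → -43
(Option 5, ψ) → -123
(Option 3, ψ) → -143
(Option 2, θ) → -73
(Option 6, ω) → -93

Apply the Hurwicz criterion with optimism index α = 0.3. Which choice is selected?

Option 6

Option 1: 0.3·(-73) + 0.7·(-103) = -94
Option 2: 0.3·(-43) + 0.7·(-133) = -106
Option 3: 0.3·(-83) + 0.7·(-143) = -125
Option 4: 0.3·(-63) + 0.7·(-123) = -105
Option 5: 0.3·(-43) + 0.7·(-143) = -113
Option 6: 0.3·(-43) + 0.7·(-93) = -78
Highest Hurwicz score = -78 → Option 6.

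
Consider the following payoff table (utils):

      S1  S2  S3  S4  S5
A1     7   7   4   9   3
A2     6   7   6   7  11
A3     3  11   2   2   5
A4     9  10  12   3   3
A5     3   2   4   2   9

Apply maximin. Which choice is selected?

Row minima: A1=3, A2=6, A3=2, A4=3, A5=2
Best worst-case = 6 → A2.

A2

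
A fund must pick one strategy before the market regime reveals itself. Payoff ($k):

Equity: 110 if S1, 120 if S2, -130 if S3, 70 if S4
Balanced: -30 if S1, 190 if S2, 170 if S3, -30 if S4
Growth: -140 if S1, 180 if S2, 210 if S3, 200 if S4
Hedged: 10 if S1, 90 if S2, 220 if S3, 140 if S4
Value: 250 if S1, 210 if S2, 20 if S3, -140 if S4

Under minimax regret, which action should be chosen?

Hedged

Column bests: S1=250, S2=210, S3=220, S4=200.
Equity regrets: 140, 90, 350, 130 → max 350
Balanced regrets: 280, 20, 50, 230 → max 280
Growth regrets: 390, 30, 10, 0 → max 390
Hedged regrets: 240, 120, 0, 60 → max 240
Value regrets: 0, 0, 200, 340 → max 340
Smallest max regret = 240 → Hedged.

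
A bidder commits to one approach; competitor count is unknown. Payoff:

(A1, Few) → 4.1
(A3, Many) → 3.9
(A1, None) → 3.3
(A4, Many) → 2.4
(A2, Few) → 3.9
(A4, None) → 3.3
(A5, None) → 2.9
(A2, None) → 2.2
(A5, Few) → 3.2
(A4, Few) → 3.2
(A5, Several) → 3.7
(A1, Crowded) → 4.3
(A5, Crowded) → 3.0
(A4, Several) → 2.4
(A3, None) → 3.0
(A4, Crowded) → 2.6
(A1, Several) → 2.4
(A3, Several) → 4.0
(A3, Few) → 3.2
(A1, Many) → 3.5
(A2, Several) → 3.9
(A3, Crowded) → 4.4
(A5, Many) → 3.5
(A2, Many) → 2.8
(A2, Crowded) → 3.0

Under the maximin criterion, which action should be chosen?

Row minima: A1=2.4, A2=2.2, A3=3.0, A4=2.4, A5=2.9
Best worst-case = 3.0 → A3.

A3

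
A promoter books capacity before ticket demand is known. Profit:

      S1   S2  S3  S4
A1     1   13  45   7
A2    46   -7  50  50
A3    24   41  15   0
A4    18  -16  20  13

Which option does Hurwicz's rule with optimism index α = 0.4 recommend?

A1

A1: 0.4·45 + 0.6·1 = 18.6
A2: 0.4·50 + 0.6·(-7) = 15.8
A3: 0.4·41 + 0.6·0 = 16.4
A4: 0.4·20 + 0.6·(-16) = -1.6
Highest Hurwicz score = 18.6 → A1.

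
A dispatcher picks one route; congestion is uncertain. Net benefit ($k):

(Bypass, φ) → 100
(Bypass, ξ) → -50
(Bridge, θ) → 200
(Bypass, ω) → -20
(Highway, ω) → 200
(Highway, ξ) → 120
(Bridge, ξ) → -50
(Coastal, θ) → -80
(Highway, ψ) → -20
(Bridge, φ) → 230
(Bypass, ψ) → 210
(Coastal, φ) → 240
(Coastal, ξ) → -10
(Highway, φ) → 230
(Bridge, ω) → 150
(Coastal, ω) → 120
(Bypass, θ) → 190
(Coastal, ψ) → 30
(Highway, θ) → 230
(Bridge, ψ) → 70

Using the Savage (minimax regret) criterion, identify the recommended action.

Column bests: θ=230, φ=240, ψ=210, ω=200, ξ=120.
Coastal regrets: 310, 0, 180, 80, 130 → max 310
Highway regrets: 0, 10, 230, 0, 0 → max 230
Bypass regrets: 40, 140, 0, 220, 170 → max 220
Bridge regrets: 30, 10, 140, 50, 170 → max 170
Smallest max regret = 170 → Bridge.

Bridge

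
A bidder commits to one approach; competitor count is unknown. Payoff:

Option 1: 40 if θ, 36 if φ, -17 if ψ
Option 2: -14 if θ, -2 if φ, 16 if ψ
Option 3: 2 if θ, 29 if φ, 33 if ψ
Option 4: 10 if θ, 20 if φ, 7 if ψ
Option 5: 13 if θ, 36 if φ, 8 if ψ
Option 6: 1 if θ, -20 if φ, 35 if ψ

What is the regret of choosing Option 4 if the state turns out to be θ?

Best payoff under θ is 40.
Regret = 40 − 10 = 30.

30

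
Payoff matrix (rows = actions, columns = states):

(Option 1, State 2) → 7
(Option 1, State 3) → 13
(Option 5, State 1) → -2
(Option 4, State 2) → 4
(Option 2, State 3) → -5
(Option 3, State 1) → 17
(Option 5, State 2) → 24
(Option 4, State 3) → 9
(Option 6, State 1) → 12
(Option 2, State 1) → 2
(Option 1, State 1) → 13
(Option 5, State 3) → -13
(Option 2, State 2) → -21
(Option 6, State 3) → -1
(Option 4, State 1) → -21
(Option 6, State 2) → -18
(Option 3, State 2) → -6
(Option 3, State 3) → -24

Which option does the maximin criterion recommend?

Option 1

Row minima: Option 1=7, Option 2=-21, Option 3=-24, Option 4=-21, Option 5=-13, Option 6=-18
Best worst-case = 7 → Option 1.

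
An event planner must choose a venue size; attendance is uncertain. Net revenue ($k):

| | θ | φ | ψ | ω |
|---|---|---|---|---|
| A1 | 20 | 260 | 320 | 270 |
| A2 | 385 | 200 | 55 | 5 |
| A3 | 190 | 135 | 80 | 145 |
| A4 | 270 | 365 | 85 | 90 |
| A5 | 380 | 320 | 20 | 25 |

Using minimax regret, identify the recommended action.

A4

Column bests: θ=385, φ=365, ψ=320, ω=270.
A1 regrets: 365, 105, 0, 0 → max 365
A2 regrets: 0, 165, 265, 265 → max 265
A3 regrets: 195, 230, 240, 125 → max 240
A4 regrets: 115, 0, 235, 180 → max 235
A5 regrets: 5, 45, 300, 245 → max 300
Smallest max regret = 235 → A4.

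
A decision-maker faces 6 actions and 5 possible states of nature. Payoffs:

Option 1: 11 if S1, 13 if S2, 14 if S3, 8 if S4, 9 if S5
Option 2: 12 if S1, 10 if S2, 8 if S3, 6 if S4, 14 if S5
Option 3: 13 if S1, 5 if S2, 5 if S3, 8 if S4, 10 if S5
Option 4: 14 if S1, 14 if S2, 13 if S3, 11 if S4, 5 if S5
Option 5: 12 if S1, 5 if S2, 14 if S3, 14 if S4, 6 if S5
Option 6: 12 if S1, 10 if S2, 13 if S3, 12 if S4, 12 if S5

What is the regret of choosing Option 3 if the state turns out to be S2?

Best payoff under S2 is 14.
Regret = 14 − 5 = 9.

9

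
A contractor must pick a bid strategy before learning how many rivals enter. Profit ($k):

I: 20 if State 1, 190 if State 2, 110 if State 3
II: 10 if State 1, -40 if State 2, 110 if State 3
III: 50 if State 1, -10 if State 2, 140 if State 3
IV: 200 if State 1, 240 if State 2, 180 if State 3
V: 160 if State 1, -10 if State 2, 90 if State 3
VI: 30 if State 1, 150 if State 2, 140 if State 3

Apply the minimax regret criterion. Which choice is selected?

IV

Column bests: State 1=200, State 2=240, State 3=180.
I regrets: 180, 50, 70 → max 180
II regrets: 190, 280, 70 → max 280
III regrets: 150, 250, 40 → max 250
IV regrets: 0, 0, 0 → max 0
V regrets: 40, 250, 90 → max 250
VI regrets: 170, 90, 40 → max 170
Smallest max regret = 0 → IV.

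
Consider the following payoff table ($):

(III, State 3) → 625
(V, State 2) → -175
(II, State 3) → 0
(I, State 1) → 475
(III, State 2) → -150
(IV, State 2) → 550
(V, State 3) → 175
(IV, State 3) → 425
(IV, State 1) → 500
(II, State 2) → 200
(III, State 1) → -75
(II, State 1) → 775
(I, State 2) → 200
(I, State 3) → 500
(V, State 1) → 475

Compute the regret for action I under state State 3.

Best payoff under State 3 is 625.
Regret = 625 − 500 = 125.

125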